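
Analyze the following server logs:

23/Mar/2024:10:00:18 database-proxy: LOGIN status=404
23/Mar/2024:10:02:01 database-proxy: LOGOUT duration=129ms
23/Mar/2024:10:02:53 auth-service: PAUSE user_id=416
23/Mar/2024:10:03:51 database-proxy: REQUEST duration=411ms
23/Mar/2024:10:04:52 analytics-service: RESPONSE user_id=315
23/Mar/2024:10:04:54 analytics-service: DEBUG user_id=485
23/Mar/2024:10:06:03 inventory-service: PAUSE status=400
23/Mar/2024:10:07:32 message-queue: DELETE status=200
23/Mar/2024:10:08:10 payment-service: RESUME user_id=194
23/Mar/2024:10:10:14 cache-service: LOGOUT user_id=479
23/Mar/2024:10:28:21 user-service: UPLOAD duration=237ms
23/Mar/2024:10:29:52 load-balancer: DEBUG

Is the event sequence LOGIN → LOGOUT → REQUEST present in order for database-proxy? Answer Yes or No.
Yes

To verify sequence order:

1. Find all events in sequence LOGIN → LOGOUT → REQUEST for database-proxy
2. Extract their timestamps
3. Check if timestamps are in ascending order
4. Result: Yes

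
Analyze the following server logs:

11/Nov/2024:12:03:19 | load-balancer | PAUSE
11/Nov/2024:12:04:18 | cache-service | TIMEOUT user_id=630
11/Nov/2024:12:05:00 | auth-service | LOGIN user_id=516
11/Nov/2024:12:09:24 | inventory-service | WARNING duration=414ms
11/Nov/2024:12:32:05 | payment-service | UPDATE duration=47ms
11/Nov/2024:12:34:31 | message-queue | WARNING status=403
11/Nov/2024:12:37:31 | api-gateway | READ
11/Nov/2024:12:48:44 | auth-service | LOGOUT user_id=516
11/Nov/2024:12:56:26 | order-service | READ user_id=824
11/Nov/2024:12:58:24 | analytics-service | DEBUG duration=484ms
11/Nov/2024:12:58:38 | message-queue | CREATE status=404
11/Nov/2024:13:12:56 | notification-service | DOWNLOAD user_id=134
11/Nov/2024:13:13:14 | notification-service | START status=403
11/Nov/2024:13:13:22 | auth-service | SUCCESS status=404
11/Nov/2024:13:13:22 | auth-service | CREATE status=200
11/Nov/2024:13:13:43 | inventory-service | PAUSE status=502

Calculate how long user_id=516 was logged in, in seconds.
2624

To calculate session duration:

1. Find LOGIN event for user_id=516: 11/Nov/2024:12:05:00
2. Find LOGOUT event for user_id=516: 11/Nov/2024:12:48:44
3. Session duration: 11/Nov/2024:12:48:44 - 11/Nov/2024:12:05:00 = 2624 seconds (43 minutes)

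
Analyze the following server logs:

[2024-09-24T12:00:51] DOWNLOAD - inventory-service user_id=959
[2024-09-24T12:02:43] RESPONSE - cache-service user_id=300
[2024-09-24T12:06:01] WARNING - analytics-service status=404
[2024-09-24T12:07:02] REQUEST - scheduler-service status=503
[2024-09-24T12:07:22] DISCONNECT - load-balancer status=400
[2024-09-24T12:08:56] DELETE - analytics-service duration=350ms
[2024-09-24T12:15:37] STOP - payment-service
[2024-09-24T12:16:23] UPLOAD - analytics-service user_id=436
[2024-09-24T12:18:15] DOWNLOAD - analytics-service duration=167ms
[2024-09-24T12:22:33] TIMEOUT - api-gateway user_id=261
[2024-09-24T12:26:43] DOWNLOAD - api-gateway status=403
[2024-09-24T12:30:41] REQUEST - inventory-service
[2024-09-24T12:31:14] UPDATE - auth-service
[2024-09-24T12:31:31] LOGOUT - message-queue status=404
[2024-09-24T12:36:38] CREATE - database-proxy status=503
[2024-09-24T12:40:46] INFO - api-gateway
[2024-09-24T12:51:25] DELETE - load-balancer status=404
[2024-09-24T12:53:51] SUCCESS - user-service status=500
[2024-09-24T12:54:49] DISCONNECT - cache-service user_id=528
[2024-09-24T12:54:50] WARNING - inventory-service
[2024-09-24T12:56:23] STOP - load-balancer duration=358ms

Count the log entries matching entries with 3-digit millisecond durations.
3

To find matching entries:

1. Pattern to match: entries with 3-digit millisecond durations
2. Scan each log entry for the pattern
3. Count matches: 3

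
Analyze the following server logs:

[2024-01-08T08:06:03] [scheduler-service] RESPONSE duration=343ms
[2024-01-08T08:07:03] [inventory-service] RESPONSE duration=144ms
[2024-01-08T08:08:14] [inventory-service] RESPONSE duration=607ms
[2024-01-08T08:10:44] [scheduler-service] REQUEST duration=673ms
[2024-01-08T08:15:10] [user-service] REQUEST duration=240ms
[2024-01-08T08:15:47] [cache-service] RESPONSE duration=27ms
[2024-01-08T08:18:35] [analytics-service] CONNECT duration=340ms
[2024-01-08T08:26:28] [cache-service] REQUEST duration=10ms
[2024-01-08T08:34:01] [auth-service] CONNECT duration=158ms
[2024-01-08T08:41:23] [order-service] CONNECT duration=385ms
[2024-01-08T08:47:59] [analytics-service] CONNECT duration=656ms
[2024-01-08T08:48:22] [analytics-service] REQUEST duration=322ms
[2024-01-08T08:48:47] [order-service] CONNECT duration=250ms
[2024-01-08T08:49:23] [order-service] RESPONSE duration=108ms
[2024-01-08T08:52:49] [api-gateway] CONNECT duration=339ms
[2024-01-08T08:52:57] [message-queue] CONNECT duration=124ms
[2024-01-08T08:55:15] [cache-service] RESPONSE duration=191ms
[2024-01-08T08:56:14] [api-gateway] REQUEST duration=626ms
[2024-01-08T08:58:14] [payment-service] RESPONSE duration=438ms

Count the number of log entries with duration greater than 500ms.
4

To count timeouts:

1. Threshold: 500ms
2. Extract duration from each log entry
3. Count entries where duration > 500
4. Timeout count: 4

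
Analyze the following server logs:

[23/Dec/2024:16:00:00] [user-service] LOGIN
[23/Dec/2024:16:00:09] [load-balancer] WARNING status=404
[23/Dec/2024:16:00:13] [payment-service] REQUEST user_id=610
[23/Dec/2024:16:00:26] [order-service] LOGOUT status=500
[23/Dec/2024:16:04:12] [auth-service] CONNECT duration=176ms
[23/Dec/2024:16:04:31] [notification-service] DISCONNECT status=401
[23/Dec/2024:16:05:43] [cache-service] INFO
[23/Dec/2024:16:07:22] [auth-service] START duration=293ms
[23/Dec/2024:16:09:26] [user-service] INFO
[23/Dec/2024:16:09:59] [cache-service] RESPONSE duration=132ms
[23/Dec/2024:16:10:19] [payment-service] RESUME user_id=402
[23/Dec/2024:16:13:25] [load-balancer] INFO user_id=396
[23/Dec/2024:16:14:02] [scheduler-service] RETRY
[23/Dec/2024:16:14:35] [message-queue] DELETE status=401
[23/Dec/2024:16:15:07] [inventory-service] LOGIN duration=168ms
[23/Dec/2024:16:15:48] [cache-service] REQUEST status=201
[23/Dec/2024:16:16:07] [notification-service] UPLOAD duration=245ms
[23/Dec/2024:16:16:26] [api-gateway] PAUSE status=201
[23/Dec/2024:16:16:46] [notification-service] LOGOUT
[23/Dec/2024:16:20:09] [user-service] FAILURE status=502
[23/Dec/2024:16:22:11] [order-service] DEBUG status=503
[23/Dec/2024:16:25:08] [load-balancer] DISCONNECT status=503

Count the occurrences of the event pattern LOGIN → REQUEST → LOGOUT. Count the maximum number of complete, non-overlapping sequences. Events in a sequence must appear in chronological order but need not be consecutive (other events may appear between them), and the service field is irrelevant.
2

To count sequences:

1. Look for pattern: LOGIN → REQUEST → LOGOUT
2. Greedily scan the log in chronological order, matching each sequence element in turn (ignoring service)
3. Each time the full pattern completes, increment the count and restart matching from the next event
4. Complete non-overlapping sequences found: 2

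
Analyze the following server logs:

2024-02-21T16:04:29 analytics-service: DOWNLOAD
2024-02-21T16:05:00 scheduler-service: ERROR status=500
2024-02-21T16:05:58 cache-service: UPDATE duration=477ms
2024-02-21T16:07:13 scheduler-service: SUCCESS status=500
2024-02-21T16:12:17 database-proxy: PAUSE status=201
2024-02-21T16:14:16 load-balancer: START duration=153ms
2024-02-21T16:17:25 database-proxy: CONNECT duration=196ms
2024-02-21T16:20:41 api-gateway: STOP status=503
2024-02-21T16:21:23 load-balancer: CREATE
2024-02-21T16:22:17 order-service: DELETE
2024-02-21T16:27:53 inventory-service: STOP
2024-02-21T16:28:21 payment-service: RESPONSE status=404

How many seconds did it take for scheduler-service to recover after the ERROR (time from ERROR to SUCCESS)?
133

To calculate recovery time:

1. Find ERROR event for scheduler-service: 2024-02-21T16:05:00
2. Find next SUCCESS event for scheduler-service: 2024-02-21T16:07:13
3. Recovery time: 2024-02-21T16:07:13 - 2024-02-21T16:05:00 = 133 seconds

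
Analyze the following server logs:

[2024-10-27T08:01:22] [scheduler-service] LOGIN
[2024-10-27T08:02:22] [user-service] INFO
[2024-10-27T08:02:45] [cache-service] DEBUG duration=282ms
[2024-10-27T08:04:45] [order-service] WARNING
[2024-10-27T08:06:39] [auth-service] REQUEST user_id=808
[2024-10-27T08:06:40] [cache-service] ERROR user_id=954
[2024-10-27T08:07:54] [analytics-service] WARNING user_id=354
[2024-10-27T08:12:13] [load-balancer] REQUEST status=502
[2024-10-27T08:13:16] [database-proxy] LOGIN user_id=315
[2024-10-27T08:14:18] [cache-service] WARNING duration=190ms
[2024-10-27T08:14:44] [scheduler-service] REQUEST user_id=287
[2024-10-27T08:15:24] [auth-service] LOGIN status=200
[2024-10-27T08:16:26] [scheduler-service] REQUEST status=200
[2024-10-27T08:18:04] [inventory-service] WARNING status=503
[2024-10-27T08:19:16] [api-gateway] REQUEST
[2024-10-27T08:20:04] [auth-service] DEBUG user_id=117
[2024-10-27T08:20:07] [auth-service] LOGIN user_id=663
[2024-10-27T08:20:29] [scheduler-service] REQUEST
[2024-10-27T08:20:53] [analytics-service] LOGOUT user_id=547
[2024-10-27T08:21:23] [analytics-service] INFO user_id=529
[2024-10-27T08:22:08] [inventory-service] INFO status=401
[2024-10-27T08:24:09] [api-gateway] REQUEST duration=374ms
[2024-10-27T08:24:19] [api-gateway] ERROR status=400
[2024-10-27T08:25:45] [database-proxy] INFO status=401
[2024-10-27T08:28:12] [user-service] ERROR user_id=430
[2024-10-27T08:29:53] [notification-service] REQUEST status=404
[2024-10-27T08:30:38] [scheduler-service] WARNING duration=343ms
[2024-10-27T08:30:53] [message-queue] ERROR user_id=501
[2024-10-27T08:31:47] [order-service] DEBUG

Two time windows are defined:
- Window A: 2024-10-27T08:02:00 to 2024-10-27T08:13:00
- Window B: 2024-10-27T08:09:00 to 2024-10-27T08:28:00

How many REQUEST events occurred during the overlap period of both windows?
1

To find overlap events:

1. Window A: 2024-10-27T08:02:00 to 2024-10-27T08:13:00
2. Window B: 2024-10-27T08:09:00 to 2024-10-27T08:28:00
3. Overlap period: 2024-10-27T08:09:00 to 2024-10-27T08:13:00
4. Count REQUEST events in overlap: 1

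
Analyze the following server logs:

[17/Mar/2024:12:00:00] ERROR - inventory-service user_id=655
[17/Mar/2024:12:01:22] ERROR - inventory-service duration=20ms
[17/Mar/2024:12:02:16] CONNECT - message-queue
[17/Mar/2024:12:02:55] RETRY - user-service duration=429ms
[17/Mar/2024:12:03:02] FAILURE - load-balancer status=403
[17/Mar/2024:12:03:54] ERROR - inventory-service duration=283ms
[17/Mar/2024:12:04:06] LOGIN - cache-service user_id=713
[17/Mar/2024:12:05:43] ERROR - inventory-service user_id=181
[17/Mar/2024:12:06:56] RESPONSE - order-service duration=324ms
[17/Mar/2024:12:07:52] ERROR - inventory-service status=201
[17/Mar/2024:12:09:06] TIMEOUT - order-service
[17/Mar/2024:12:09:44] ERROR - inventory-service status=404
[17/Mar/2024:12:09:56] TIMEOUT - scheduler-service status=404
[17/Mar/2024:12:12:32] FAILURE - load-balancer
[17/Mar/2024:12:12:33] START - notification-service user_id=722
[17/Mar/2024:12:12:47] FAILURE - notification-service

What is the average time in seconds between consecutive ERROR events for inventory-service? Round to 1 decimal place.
116.8

To calculate average interval:

1. Find all ERROR events for inventory-service in order
2. Calculate time gaps between consecutive events
3. Compute mean of gaps: 584 / 5 = 116.8 seconds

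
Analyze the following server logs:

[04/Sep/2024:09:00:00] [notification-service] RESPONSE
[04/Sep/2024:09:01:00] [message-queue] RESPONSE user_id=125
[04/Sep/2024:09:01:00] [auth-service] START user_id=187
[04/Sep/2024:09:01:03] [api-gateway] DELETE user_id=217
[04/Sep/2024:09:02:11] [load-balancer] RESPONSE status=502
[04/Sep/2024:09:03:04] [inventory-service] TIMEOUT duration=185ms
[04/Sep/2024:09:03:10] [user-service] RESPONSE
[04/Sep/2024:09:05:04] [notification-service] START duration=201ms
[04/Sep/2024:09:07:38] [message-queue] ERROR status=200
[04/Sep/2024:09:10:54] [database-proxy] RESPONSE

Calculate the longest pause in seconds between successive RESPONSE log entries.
464

To find the longest gap:

1. Extract all RESPONSE events in chronological order
2. Calculate time differences between consecutive events
3. Find the maximum difference
4. Longest gap: 464 seconds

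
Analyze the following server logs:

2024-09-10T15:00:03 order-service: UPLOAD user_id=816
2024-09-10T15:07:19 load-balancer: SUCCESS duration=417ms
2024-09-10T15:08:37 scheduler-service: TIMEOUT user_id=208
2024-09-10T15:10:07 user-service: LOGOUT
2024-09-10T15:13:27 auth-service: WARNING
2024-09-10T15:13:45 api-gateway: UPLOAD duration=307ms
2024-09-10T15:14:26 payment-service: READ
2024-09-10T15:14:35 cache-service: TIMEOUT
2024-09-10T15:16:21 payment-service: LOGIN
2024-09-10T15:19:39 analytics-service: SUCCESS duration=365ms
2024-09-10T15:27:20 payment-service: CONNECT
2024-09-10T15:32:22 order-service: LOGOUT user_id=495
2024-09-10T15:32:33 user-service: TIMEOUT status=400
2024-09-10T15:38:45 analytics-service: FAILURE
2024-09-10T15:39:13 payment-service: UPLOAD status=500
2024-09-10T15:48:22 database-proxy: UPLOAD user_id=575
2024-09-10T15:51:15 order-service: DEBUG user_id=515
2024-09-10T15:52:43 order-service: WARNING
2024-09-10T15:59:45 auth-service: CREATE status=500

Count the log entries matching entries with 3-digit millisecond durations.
3

To find matching entries:

1. Pattern to match: entries with 3-digit millisecond durations
2. Scan each log entry for the pattern
3. Count matches: 3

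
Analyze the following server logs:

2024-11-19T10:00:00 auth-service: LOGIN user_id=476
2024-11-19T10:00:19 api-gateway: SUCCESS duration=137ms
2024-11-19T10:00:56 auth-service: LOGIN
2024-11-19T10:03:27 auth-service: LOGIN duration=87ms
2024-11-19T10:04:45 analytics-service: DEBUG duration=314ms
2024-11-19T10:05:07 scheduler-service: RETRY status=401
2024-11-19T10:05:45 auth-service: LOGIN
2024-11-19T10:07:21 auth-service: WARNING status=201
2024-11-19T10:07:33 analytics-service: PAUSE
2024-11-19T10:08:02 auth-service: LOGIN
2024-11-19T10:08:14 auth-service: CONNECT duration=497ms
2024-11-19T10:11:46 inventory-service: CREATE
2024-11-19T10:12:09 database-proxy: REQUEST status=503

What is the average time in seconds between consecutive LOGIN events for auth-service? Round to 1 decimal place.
120.5

To calculate average interval:

1. Find all LOGIN events for auth-service in order
2. Calculate time gaps between consecutive events
3. Compute mean of gaps: 482 / 4 = 120.5 seconds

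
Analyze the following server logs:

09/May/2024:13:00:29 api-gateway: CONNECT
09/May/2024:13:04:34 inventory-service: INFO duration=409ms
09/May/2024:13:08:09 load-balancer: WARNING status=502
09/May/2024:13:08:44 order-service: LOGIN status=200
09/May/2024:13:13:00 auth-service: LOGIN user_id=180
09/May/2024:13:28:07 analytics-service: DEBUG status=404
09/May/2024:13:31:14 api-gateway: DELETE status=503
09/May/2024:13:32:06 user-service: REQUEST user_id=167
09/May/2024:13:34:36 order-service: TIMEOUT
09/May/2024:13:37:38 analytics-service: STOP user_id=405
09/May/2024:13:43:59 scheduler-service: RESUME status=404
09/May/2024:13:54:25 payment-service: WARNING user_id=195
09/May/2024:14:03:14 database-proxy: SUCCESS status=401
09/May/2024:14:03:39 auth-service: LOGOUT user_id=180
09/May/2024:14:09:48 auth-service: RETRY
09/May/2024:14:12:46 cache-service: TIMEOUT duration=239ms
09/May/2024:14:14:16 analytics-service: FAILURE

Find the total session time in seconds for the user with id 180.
3039

To calculate session duration:

1. Find LOGIN event for user_id=180: 09/May/2024:13:13:00
2. Find LOGOUT event for user_id=180: 09/May/2024:14:03:39
3. Session duration: 09/May/2024:14:03:39 - 09/May/2024:13:13:00 = 3039 seconds (50 minutes)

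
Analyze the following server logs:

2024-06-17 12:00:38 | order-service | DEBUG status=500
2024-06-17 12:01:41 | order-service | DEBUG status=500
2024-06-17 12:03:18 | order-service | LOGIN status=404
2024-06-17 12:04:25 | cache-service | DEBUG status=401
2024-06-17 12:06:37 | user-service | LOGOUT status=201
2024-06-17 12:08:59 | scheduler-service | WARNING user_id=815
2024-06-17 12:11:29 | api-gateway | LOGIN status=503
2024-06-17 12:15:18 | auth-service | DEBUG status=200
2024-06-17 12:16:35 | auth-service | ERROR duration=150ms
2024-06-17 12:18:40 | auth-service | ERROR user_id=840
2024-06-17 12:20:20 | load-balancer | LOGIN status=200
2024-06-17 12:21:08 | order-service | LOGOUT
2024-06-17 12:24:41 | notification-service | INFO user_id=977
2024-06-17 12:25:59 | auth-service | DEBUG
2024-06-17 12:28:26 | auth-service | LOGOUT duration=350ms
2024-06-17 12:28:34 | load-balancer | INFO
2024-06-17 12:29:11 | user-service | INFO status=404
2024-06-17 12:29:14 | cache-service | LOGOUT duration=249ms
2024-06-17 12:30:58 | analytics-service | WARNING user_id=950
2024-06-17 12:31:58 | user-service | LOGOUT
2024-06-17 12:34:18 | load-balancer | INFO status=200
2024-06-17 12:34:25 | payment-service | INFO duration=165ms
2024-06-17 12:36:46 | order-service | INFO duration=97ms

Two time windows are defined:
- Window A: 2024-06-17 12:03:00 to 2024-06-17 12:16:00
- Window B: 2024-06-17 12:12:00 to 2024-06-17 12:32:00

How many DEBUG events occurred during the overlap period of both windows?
1

To find overlap events:

1. Window A: 2024-06-17 12:03:00 to 2024-06-17 12:16:00
2. Window B: 2024-06-17 12:12:00 to 2024-06-17 12:32:00
3. Overlap period: 2024-06-17 12:12:00 to 2024-06-17 12:16:00
4. Count DEBUG events in overlap: 1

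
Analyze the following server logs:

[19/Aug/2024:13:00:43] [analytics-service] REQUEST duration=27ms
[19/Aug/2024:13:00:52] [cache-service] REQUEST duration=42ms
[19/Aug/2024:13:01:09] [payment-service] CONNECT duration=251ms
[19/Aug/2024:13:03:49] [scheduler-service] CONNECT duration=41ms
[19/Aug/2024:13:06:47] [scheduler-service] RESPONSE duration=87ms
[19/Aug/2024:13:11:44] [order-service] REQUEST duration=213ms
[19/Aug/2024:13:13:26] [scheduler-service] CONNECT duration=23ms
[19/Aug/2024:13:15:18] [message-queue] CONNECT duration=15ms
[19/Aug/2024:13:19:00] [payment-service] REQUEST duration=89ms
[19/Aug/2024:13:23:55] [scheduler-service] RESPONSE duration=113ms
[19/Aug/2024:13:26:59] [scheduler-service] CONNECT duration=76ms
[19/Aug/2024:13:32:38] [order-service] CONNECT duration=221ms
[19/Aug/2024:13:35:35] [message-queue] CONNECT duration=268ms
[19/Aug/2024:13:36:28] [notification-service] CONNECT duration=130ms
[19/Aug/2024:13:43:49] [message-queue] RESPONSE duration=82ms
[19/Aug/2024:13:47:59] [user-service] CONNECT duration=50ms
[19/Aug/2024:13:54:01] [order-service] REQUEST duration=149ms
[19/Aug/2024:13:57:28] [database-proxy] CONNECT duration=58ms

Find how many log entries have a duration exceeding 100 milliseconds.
7

To count timeouts:

1. Threshold: 100ms
2. Extract duration from each log entry
3. Count entries where duration > 100
4. Timeout count: 7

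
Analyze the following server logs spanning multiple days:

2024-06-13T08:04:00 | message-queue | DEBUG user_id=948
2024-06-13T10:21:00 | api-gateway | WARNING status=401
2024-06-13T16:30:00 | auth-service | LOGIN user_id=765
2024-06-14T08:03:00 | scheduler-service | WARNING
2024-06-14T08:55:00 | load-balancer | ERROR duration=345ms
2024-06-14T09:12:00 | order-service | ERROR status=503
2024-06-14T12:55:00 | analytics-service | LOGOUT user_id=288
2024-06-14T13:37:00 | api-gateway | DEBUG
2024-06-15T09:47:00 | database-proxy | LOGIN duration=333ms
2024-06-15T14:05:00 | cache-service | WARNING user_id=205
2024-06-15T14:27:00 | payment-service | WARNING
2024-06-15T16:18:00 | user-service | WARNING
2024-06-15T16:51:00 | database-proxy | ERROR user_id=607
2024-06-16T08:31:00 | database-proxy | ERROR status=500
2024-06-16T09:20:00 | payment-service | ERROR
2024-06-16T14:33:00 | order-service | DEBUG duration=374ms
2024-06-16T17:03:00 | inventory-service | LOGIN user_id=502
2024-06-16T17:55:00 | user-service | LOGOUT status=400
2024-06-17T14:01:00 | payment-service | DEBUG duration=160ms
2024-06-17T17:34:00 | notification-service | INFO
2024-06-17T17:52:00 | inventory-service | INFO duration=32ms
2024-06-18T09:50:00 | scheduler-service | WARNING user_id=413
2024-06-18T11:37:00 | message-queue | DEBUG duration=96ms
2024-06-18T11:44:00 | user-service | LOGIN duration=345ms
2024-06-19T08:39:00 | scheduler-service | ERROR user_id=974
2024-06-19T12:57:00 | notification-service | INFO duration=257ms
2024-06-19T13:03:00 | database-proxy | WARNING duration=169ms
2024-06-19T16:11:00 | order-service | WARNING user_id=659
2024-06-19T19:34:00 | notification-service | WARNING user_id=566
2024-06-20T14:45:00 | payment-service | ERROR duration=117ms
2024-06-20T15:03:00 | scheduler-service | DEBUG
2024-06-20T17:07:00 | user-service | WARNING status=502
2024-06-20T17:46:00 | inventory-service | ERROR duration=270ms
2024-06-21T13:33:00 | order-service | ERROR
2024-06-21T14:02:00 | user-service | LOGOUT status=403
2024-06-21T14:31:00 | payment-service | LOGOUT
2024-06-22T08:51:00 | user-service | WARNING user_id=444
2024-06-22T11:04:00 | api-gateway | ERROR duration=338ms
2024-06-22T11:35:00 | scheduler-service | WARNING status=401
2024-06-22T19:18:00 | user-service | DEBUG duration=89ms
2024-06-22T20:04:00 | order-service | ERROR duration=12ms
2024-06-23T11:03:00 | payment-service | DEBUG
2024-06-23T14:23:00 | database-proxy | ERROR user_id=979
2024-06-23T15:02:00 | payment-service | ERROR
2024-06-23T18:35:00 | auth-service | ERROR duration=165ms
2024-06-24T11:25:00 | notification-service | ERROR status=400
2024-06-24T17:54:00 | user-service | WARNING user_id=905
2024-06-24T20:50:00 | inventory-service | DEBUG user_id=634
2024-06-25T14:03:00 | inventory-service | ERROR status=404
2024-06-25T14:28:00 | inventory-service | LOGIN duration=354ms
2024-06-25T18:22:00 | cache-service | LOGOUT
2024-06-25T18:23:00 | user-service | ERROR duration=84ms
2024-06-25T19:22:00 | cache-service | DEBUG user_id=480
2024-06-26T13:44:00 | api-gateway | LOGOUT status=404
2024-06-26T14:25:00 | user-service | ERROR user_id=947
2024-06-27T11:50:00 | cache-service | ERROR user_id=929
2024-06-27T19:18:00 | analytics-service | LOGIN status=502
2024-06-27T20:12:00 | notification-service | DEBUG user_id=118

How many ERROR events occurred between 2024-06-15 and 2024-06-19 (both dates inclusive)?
4

To filter by date range:

1. Date range: 2024-06-15 through 2024-06-19, both dates inclusive
2. Filter for ERROR events whose date falls in this range
3. Count matching events: 4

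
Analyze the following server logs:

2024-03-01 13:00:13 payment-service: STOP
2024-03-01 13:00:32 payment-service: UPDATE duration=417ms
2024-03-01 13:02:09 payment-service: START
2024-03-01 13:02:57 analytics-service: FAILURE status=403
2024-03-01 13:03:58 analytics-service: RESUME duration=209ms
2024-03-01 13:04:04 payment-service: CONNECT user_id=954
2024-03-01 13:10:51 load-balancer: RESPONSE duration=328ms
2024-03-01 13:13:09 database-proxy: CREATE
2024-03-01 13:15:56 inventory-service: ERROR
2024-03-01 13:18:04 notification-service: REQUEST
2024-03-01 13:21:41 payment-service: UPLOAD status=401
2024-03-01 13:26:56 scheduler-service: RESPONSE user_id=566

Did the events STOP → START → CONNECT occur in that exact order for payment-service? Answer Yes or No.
Yes

To verify sequence order:

1. Find all events in sequence STOP → START → CONNECT for payment-service
2. Extract their timestamps
3. Check if timestamps are in ascending order
4. Result: Yes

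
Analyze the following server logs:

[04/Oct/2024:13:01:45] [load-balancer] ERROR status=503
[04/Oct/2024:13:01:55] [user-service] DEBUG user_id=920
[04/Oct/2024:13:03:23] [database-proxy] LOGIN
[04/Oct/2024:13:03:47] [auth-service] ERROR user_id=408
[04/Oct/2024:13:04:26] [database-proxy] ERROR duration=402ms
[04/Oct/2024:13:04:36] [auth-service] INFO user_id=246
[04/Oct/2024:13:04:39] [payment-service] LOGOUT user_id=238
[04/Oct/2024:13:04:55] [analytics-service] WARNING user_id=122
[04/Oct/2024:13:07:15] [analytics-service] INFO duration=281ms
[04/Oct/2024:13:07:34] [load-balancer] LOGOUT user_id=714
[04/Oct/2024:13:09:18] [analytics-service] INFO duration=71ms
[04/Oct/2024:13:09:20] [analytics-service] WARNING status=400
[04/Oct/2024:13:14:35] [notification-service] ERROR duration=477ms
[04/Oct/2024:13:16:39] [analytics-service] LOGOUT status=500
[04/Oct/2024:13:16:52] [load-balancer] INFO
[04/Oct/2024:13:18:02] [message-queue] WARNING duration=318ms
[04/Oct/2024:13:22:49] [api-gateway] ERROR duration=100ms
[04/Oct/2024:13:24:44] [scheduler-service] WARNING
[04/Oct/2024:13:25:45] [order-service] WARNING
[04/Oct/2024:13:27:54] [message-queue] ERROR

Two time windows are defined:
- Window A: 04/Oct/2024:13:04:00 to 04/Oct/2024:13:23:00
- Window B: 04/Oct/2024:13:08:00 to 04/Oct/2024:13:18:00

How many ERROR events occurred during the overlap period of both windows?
1

To find overlap events:

1. Window A: 04/Oct/2024:13:04:00 to 04/Oct/2024:13:23:00
2. Window B: 04/Oct/2024:13:08:00 to 04/Oct/2024:13:18:00
3. Overlap period: 04/Oct/2024:13:08:00 to 04/Oct/2024:13:18:00
4. Count ERROR events in overlap: 1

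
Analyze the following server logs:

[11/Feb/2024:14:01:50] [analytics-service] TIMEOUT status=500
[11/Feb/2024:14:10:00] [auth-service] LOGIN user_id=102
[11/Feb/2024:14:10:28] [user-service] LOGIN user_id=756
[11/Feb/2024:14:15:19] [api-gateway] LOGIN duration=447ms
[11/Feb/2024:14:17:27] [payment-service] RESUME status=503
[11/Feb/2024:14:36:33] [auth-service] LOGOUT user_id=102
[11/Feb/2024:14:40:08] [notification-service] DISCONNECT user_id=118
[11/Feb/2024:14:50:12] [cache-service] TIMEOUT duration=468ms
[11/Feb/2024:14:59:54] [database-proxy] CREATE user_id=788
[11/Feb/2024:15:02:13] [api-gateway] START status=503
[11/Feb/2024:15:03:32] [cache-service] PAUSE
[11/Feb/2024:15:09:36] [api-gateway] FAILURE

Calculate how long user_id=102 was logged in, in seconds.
1593

To calculate session duration:

1. Find LOGIN event for user_id=102: 11/Feb/2024:14:10:00
2. Find LOGOUT event for user_id=102: 11/Feb/2024:14:36:33
3. Session duration: 11/Feb/2024:14:36:33 - 11/Feb/2024:14:10:00 = 1593 seconds (26 minutes)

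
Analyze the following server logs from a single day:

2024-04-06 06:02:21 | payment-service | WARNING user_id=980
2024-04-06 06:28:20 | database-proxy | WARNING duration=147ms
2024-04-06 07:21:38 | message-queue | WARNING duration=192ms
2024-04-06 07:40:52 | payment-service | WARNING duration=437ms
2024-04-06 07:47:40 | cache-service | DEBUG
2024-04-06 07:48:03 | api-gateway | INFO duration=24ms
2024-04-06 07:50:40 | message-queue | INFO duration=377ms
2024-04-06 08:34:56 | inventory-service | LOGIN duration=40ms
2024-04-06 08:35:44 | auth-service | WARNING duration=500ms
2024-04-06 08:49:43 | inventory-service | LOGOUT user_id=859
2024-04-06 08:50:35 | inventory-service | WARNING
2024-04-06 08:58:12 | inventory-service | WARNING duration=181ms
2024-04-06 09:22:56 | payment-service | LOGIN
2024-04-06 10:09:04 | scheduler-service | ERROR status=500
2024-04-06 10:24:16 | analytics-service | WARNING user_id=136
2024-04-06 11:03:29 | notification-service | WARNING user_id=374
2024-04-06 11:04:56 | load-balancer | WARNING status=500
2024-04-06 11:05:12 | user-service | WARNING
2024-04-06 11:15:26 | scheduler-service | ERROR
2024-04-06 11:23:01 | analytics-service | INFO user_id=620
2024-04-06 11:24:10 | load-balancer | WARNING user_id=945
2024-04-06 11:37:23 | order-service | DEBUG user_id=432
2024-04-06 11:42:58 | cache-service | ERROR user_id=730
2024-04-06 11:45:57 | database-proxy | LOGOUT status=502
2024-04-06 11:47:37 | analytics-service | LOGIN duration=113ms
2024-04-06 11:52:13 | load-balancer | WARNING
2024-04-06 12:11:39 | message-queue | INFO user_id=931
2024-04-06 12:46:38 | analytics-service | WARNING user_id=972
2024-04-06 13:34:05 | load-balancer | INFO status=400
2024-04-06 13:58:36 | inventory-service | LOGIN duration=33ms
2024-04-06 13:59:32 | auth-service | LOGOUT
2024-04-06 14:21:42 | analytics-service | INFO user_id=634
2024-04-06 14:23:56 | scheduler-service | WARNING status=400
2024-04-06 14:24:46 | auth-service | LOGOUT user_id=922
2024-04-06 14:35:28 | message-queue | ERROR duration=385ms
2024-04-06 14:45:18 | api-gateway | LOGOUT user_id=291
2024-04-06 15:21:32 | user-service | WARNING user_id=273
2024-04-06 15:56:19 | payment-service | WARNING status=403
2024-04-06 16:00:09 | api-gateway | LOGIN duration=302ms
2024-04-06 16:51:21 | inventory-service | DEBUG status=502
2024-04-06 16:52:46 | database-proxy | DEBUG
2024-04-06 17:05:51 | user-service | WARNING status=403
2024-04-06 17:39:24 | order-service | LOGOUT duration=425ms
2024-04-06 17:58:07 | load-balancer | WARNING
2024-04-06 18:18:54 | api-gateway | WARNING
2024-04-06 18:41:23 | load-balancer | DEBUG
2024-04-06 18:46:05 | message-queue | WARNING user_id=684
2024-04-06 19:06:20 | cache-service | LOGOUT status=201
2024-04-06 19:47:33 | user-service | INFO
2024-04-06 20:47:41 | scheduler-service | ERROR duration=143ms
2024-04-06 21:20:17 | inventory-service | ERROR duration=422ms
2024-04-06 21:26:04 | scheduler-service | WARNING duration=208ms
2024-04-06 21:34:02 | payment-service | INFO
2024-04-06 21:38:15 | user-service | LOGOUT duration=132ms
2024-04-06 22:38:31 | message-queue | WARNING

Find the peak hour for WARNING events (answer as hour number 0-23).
11

To find the peak hour:

1. Group all WARNING events by hour
2. Count events in each hour
3. Find hour with maximum count
4. Peak hour: 11 (with 5 events)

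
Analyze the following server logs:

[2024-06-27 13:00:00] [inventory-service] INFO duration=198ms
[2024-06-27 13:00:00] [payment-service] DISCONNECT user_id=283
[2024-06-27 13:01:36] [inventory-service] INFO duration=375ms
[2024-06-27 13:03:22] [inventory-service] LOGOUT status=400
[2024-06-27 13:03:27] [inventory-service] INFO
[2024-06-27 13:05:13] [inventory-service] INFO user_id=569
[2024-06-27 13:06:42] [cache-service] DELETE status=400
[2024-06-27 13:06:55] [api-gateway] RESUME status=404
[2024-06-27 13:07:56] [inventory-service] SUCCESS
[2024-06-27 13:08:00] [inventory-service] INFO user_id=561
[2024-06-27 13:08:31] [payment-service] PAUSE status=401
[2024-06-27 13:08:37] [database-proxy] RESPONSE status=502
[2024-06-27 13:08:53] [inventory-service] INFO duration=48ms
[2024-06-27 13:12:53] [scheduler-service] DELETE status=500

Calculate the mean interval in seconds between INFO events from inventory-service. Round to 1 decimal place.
106.6

To calculate average interval:

1. Find all INFO events for inventory-service in order
2. Calculate time gaps between consecutive events
3. Compute mean of gaps: 533 / 5 = 106.6 seconds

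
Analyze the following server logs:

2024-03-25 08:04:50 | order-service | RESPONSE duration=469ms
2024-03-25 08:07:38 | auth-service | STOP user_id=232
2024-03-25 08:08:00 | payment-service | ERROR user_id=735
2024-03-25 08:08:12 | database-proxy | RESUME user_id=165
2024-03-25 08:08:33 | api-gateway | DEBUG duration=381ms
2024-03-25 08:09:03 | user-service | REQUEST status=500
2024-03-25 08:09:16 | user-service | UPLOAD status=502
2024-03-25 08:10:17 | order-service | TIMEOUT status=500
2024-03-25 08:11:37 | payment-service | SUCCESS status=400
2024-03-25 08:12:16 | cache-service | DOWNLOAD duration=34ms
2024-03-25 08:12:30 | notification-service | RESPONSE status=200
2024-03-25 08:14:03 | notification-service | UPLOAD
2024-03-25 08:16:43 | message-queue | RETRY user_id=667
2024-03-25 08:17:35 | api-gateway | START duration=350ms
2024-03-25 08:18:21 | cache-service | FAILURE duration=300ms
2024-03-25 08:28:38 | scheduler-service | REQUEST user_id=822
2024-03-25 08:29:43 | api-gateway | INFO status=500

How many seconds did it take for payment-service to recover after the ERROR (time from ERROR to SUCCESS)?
217

To calculate recovery time:

1. Find ERROR event for payment-service: 2024-03-25 08:08:00
2. Find next SUCCESS event for payment-service: 2024-03-25 08:11:37
3. Recovery time: 2024-03-25 08:11:37 - 2024-03-25 08:08:00 = 217 seconds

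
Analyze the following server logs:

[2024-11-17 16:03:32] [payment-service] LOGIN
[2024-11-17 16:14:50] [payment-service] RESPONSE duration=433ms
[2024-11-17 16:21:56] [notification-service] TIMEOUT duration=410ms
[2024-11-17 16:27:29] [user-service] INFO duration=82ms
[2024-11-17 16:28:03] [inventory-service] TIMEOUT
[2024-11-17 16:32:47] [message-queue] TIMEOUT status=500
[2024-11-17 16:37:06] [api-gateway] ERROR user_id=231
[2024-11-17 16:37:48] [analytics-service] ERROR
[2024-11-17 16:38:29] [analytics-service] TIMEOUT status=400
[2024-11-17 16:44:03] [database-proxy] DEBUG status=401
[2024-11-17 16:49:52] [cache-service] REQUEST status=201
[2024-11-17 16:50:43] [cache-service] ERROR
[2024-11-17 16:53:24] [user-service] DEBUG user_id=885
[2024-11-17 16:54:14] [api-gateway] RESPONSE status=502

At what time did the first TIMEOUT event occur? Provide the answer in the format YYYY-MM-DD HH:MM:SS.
2024-11-17 16:21:56

To find the first event:

1. Filter for all TIMEOUT events
2. Sort by timestamp
3. Select the first one
4. Timestamp: 2024-11-17 16:21:56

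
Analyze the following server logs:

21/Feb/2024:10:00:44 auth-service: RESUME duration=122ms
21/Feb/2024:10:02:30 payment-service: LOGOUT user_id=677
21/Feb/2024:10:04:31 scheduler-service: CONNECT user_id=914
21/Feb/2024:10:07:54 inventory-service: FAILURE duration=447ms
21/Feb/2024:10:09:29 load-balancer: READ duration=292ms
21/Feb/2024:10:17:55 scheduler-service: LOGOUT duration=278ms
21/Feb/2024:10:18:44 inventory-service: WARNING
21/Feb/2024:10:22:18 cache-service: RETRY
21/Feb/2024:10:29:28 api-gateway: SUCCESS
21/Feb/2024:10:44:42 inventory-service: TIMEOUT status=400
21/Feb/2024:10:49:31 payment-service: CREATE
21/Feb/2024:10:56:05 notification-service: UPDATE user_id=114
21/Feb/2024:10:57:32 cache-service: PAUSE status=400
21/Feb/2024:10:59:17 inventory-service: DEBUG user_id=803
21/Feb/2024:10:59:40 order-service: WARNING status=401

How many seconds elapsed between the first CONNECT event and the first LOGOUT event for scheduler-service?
804

To find the time between events:

1. Locate the first CONNECT event for scheduler-service: 21/Feb/2024:10:04:31
2. Locate the first LOGOUT event for scheduler-service: 21/Feb/2024:10:17:55
3. Calculate the difference: 21/Feb/2024:10:17:55 - 21/Feb/2024:10:04:31 = 804 seconds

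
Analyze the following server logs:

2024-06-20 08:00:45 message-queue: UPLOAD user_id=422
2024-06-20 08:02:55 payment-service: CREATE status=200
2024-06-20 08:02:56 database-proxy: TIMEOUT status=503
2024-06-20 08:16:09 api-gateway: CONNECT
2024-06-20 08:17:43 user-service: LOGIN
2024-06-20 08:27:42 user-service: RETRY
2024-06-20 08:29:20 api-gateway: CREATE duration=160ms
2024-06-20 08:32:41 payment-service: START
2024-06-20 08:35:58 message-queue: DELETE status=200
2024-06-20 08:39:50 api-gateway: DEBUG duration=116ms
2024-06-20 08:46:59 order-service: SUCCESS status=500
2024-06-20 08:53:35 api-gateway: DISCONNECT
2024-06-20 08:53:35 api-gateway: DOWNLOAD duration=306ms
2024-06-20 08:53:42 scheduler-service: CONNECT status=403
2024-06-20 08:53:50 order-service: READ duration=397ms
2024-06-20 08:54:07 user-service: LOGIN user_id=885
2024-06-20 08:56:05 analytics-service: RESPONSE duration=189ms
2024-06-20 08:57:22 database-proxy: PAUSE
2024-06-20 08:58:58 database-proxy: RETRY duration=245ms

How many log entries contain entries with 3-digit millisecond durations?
6

To find matching entries:

1. Pattern to match: entries with 3-digit millisecond durations
2. Scan each log entry for the pattern
3. Count matches: 6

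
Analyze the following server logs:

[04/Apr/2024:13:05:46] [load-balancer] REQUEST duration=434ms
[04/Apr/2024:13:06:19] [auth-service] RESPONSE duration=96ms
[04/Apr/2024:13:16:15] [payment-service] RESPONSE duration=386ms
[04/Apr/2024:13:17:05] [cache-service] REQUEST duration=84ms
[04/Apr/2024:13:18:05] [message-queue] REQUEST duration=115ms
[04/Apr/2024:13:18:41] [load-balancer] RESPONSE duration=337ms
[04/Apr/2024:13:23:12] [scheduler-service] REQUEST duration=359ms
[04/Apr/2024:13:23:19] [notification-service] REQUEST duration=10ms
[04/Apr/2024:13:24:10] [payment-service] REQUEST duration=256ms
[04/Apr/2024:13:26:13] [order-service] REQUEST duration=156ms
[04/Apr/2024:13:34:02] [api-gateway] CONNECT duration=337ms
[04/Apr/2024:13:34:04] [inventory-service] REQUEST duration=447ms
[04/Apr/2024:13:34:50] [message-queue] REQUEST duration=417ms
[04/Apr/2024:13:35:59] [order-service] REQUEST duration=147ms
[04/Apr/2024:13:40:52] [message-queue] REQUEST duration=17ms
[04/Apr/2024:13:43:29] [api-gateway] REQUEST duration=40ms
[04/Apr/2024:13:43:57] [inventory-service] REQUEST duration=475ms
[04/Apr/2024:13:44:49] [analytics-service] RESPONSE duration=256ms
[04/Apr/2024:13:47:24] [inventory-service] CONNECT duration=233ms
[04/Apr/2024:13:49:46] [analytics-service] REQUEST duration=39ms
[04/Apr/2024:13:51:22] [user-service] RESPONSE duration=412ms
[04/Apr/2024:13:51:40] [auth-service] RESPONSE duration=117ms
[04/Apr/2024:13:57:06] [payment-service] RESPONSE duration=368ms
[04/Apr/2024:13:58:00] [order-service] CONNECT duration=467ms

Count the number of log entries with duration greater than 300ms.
11

To count timeouts:

1. Threshold: 300ms
2. Extract duration from each log entry
3. Count entries where duration > 300
4. Timeout count: 11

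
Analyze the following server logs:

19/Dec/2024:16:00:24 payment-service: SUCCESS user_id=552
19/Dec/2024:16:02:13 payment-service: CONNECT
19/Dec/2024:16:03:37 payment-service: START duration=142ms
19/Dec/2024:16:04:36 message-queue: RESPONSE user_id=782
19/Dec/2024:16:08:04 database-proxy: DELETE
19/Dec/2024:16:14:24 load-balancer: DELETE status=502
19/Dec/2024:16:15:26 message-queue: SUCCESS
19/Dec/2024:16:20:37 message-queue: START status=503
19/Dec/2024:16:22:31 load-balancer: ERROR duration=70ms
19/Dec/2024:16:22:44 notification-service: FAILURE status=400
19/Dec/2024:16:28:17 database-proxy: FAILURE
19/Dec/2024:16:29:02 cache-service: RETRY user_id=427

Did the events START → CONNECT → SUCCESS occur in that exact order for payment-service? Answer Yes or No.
No

To verify sequence order:

1. Find all events in sequence START → CONNECT → SUCCESS for payment-service
2. Extract their timestamps
3. Check if timestamps are in ascending order
4. Result: No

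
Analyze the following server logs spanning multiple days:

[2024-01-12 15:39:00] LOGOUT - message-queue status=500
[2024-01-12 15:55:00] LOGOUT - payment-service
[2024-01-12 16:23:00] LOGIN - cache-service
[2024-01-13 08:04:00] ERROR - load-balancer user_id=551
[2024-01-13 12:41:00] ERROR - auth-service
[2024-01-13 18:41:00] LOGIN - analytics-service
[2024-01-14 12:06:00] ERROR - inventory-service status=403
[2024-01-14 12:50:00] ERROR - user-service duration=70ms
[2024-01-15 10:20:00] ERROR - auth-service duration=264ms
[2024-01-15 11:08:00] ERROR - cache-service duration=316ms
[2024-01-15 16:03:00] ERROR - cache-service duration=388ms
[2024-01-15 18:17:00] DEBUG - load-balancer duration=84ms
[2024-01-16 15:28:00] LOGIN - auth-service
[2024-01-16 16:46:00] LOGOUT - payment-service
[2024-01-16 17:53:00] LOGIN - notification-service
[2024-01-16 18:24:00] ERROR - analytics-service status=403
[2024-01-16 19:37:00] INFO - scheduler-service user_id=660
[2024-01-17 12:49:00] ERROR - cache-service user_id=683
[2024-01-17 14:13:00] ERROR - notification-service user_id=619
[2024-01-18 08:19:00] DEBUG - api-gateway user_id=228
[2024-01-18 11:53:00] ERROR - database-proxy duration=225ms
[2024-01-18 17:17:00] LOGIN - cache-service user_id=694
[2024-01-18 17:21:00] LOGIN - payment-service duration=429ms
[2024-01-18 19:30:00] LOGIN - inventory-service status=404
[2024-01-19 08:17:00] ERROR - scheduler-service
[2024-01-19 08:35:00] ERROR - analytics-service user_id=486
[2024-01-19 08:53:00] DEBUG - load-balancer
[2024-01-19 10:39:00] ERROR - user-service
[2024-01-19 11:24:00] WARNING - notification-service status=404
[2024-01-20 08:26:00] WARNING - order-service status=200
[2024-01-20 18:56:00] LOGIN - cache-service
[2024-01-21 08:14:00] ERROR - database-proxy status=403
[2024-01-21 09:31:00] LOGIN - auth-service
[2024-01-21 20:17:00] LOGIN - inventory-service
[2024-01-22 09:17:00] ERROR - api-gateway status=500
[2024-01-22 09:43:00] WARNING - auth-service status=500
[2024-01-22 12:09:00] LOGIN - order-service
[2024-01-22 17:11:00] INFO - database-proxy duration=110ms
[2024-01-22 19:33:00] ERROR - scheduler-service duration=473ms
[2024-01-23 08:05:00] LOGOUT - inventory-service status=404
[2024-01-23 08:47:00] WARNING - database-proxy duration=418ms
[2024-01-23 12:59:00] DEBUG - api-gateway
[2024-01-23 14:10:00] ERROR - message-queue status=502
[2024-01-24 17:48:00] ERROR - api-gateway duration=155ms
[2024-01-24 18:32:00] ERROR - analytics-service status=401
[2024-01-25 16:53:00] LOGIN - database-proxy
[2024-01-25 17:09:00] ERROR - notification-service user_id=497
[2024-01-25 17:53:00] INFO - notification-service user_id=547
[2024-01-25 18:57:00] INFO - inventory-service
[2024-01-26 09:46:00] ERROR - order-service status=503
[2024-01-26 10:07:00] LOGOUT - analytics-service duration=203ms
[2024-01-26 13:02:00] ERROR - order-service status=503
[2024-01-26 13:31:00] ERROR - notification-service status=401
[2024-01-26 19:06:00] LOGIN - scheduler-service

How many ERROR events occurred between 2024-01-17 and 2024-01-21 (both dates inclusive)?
7

To filter by date range:

1. Date range: 2024-01-17 through 2024-01-21, both dates inclusive
2. Filter for ERROR events whose date falls in this range
3. Count matching events: 7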